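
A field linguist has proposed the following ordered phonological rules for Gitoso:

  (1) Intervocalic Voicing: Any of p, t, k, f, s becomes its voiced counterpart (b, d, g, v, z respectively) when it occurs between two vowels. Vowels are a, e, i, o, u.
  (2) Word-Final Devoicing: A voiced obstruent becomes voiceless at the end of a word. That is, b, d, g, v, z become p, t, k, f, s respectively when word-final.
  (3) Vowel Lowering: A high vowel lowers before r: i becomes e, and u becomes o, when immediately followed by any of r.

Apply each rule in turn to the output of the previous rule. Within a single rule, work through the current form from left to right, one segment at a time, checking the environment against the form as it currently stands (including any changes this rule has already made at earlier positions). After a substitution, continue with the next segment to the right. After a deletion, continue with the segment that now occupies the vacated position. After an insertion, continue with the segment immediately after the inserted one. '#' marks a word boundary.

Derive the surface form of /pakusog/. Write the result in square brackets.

[paguzok]

(1) Intervocalic Voicing: [pakusog] → [paguzog]
(2) Word-Final Devoicing: [paguzog] → [paguzok]
(3) Vowel Lowering: no change — [paguzok]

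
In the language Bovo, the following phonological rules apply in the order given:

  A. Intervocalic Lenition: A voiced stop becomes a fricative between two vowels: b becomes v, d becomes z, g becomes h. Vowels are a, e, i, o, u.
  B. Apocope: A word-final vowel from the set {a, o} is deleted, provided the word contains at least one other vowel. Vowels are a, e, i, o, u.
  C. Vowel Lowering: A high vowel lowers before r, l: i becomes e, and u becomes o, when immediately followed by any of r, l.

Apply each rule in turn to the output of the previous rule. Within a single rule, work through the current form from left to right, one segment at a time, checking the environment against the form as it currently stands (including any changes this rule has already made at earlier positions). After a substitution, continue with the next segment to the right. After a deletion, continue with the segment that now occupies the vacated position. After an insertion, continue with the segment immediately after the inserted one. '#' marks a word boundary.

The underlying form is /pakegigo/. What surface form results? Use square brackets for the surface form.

A Intervocalic Lenition: [pakegigo] → [pakehiho]
B Apocope: [pakehiho] → [pakehih]
C Vowel Lowering: no change — [pakehih]

[pakehih]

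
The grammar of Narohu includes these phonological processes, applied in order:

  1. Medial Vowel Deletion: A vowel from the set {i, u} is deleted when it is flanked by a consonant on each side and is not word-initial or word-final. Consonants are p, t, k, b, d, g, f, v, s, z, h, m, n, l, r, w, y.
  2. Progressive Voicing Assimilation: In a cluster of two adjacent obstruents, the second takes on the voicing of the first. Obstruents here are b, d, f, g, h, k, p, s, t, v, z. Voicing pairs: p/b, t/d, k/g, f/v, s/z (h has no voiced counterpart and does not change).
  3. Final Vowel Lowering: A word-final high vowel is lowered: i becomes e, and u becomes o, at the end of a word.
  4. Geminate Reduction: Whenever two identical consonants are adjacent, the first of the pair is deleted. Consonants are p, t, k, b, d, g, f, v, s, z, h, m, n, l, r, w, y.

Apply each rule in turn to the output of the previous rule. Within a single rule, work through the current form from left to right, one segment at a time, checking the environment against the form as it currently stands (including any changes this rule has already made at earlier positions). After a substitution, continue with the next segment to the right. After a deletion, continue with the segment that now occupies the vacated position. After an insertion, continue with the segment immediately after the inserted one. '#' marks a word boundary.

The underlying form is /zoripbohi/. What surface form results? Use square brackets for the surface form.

1 Medial Vowel Deletion: [zoripbohi] → [zorpbohi]
2 Progressive Voicing Assimilation: [zorpbohi] → [zorppohi]
3 Final Vowel Lowering: [zorppohi] → [zorppohe]
4 Geminate Reduction: [zorppohe] → [zorpohe]

[zorpohe]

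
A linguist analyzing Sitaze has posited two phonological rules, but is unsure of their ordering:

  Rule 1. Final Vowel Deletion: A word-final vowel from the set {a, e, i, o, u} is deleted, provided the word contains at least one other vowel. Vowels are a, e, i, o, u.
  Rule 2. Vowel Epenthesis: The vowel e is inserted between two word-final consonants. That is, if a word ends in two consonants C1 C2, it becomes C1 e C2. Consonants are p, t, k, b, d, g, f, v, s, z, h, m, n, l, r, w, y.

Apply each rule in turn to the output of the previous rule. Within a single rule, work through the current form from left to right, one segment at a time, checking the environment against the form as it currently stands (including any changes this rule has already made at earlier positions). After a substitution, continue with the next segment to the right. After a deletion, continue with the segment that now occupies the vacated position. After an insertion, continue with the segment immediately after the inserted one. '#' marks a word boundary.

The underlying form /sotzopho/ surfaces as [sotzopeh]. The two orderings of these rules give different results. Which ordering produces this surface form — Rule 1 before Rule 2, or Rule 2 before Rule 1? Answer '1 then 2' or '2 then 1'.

Order 1 then 2:
  1 Final Vowel Deletion: [sotzopho] → [sotzoph]
  2 Vowel Epenthesis: [sotzoph] → [sotzopeh]
  result: [sotzopeh]
Order 2 then 1:
  2 Vowel Epenthesis: no change — [sotzopho]
  1 Final Vowel Deletion: [sotzopho] → [sotzoph]
  result: [sotzoph]

1 then 2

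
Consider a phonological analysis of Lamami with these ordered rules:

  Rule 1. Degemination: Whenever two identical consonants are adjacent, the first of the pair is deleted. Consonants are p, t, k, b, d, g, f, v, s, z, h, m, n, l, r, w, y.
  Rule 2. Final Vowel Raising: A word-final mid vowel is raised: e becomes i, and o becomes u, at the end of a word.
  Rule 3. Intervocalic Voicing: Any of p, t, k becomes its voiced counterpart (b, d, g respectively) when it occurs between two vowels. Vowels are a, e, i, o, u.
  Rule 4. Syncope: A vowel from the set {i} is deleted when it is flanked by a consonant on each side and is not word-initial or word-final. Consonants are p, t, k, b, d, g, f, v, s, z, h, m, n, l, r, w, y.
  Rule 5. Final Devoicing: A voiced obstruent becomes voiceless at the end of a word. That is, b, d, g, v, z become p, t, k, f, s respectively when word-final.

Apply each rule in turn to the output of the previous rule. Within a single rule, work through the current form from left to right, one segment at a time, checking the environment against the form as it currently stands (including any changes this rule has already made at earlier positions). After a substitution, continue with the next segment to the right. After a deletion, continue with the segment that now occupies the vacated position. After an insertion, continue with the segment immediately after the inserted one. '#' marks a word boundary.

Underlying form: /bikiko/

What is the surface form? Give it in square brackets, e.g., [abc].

[bggu]

Rule 1 Degemination: no change — [bikiko]
Rule 2 Final Vowel Raising: [bikiko] → [bikiku]
Rule 3 Intervocalic Voicing: [bikiku] → [bigigu]
Rule 4 Syncope: [bigigu] → [bggu]
Rule 5 Final Devoicing: no change — [bggu]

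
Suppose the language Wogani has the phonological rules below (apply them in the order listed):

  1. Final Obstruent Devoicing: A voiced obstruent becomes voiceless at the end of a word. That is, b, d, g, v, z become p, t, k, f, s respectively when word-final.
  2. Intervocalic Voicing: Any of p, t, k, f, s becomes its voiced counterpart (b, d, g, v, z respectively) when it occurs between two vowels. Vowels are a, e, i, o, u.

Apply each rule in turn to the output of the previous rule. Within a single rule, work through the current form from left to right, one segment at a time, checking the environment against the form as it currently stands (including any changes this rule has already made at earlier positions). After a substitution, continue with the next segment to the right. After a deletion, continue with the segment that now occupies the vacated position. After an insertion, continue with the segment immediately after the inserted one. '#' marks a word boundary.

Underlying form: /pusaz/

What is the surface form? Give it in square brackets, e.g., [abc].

1 Final Obstruent Devoicing: [pusaz] → [pusas]
2 Intervocalic Voicing: [pusas] → [puzas]

[puzas]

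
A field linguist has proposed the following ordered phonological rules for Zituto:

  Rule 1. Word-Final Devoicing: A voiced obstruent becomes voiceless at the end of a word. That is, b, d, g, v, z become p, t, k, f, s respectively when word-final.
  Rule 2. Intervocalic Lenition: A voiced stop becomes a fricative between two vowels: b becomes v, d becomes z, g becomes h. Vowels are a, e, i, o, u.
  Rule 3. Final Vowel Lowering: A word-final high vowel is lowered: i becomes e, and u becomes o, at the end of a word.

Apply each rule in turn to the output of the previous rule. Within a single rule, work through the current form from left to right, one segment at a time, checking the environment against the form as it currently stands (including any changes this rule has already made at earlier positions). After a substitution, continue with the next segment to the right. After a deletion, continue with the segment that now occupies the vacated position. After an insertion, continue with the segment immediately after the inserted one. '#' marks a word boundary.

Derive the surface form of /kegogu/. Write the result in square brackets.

Rule 1 Word-Final Devoicing: no change — [kegogu]
Rule 2 Intervocalic Lenition: [kegogu] → [kehohu]
Rule 3 Final Vowel Lowering: [kehohu] → [kehoho]

[kehoho]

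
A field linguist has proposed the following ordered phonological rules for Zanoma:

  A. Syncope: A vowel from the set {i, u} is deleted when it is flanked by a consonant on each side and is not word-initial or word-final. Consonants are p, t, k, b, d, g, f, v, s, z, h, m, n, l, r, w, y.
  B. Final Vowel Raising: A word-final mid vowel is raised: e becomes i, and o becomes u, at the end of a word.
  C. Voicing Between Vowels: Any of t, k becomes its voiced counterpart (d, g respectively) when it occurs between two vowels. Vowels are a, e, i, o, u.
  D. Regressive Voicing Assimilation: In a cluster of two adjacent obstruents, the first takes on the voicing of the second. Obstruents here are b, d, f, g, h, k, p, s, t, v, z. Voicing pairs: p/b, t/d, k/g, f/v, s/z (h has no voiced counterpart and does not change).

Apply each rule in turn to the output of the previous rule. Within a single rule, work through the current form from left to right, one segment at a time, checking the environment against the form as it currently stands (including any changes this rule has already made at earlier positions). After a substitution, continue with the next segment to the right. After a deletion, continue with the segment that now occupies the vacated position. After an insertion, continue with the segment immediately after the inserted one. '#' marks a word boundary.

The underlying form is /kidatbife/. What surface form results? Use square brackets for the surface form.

[gdadpfi]

A Syncope: [kidatbife] → [kdatbfe]
B Final Vowel Raising: [kdatbfe] → [kdatbfi]
C Voicing Between Vowels: no change — [kdatbfi]
D Regressive Voicing Assimilation: [kdatbfi] → [gdadpfi]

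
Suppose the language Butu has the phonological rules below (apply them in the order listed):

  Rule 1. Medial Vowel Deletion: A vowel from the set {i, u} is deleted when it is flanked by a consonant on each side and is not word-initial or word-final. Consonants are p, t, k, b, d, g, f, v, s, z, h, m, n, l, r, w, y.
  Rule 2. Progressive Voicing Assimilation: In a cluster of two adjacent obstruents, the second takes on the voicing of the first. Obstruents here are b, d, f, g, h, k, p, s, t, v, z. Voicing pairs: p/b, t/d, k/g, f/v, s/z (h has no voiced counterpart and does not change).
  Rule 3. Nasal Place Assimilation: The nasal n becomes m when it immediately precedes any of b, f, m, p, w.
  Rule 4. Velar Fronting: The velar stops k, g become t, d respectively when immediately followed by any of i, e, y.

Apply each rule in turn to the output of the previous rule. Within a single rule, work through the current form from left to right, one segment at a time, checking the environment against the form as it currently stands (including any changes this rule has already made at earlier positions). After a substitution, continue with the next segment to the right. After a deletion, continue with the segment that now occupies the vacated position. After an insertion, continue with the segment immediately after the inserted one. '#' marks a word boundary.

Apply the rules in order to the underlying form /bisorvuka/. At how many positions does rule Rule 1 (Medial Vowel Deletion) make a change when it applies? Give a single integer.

2

Rule 1 Medial Vowel Deletion: [bisorvuka] → [bsorvka]
Rule 2 Progressive Voicing Assimilation: [bsorvka] → [bzorvga]
Rule 3 Nasal Place Assimilation: no change — [bzorvga]
Rule 4 Velar Fronting: no change — [bzorvga]
Rule Rule 1 changed 2 position(s).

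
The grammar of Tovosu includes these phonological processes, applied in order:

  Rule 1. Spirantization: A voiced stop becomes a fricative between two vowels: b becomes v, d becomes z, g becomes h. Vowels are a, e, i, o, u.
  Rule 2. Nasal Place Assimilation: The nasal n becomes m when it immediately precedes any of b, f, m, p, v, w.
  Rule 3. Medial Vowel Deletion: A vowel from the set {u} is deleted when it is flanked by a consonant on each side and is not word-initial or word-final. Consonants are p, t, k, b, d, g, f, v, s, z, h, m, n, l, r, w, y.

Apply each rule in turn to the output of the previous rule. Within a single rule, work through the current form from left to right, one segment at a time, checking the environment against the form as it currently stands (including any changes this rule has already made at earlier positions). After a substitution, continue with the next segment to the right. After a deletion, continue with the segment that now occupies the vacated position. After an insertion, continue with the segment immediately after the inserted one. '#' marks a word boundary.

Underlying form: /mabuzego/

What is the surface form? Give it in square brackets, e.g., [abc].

Rule 1 Spirantization: [mabuzego] → [mavuzeho]
Rule 2 Nasal Place Assimilation: no change — [mavuzeho]
Rule 3 Medial Vowel Deletion: [mavuzeho] → [mavzeho]

[mavzeho]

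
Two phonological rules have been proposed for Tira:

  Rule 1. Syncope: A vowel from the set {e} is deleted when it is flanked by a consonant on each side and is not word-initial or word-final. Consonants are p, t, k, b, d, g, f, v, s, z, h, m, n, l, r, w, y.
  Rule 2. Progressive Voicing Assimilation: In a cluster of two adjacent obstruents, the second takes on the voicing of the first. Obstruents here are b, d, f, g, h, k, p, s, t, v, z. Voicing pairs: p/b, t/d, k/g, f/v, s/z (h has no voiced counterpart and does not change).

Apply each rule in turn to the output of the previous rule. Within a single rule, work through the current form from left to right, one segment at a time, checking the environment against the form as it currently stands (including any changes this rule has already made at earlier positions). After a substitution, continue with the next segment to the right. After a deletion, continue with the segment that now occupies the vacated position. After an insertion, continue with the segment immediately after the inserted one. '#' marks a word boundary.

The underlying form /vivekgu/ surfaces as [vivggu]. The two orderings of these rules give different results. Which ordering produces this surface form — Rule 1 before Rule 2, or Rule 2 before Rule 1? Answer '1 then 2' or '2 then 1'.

1 then 2

Order 1 then 2:
  1 Syncope: [vivekgu] → [vivkgu]
  2 Progressive Voicing Assimilation: [vivkgu] → [vivggu]
  result: [vivggu]
Order 2 then 1:
  2 Progressive Voicing Assimilation: [vivekgu] → [vivekku]
  1 Syncope: [vivekku] → [vivkku]
  result: [vivkku]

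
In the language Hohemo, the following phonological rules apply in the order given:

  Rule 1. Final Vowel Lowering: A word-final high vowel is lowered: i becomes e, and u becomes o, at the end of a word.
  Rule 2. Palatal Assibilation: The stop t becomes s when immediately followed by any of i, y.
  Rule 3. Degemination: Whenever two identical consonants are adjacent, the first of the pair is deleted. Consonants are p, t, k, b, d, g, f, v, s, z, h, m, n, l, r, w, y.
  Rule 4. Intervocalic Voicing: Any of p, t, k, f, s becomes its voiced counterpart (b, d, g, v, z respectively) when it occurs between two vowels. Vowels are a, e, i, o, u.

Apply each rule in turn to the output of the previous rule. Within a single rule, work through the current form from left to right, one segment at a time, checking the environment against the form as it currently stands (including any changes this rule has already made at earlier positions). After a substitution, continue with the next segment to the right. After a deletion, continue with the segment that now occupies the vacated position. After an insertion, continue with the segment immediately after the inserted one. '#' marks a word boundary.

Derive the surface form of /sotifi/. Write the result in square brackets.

Rule 1 Final Vowel Lowering: [sotifi] → [sotife]
Rule 2 Palatal Assibilation: [sotife] → [sosife]
Rule 3 Degemination: no change — [sosife]
Rule 4 Intervocalic Voicing: [sosife] → [sozive]

[sozive]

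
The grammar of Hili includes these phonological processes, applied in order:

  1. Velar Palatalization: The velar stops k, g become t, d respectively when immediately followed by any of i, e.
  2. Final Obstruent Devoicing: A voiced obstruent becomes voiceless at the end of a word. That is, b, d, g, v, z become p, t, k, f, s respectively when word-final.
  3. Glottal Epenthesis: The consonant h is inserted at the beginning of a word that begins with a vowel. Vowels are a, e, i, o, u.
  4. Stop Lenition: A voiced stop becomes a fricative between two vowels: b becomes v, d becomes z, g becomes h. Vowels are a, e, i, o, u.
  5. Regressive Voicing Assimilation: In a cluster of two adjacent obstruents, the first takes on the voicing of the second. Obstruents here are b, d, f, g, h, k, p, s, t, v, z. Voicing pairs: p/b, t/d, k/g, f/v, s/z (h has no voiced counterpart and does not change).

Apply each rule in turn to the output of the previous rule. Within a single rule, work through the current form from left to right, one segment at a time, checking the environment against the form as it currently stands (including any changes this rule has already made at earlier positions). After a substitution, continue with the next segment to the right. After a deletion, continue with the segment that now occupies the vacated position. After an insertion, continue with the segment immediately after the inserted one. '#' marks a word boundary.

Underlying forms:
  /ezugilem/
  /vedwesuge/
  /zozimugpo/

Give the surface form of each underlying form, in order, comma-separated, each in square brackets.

[hezuzilem], [vedwesuze], [zozimukpo]

/ezugilem/:
  1 Velar Palatalization: [ezugilem] → [ezudilem]
  2 Final Obstruent Devoicing: no change — [ezudilem]
  3 Glottal Epenthesis: [ezudilem] → [hezudilem]
  4 Stop Lenition: [hezudilem] → [hezuzilem]
  5 Regressive Voicing Assimilation: no change — [hezuzilem]
/vedwesuge/:
  1 Velar Palatalization: [vedwesuge] → [vedwesude]
  2 Final Obstruent Devoicing: no change — [vedwesude]
  3 Glottal Epenthesis: no change — [vedwesude]
  4 Stop Lenition: [vedwesude] → [vedwesuze]
  5 Regressive Voicing Assimilation: no change — [vedwesuze]
/zozimugpo/:
  1 Velar Palatalization: no change — [zozimugpo]
  2 Final Obstruent Devoicing: no change — [zozimugpo]
  3 Glottal Epenthesis: no change — [zozimugpo]
  4 Stop Lenition: no change — [zozimugpo]
  5 Regressive Voicing Assimilation: [zozimugpo] → [zozimukpo]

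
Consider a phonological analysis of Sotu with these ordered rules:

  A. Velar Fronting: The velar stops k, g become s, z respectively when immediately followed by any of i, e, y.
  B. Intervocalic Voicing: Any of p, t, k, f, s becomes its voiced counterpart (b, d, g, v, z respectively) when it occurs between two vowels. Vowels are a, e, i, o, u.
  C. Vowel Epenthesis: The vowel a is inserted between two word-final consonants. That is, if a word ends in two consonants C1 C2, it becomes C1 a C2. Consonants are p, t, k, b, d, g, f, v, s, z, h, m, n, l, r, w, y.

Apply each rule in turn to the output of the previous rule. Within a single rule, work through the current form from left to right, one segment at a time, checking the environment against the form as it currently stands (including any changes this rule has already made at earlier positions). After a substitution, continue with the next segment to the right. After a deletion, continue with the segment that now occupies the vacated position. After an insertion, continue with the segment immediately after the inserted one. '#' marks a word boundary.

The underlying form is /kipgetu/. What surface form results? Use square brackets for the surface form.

[sipzedu]

A Velar Fronting: [kipgetu] → [sipzetu]
B Intervocalic Voicing: [sipzetu] → [sipzedu]
C Vowel Epenthesis: no change — [sipzedu]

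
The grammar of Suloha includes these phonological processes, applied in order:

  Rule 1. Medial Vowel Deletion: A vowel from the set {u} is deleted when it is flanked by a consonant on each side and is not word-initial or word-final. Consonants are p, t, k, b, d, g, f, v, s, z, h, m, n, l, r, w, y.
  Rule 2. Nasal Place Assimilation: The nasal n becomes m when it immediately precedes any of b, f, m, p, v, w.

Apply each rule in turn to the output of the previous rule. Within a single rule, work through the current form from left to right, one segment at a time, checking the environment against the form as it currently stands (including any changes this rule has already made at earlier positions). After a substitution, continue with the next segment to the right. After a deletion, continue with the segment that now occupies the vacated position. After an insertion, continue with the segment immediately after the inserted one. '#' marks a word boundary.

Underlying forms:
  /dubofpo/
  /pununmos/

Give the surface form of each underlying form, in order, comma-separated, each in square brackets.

[dbofpo], [pnmmos]

/dubofpo/:
  Rule 1 Medial Vowel Deletion: [dubofpo] → [dbofpo]
  Rule 2 Nasal Place Assimilation: no change — [dbofpo]
/pununmos/:
  Rule 1 Medial Vowel Deletion: [pununmos] → [pnnmos]
  Rule 2 Nasal Place Assimilation: [pnnmos] → [pnmmos]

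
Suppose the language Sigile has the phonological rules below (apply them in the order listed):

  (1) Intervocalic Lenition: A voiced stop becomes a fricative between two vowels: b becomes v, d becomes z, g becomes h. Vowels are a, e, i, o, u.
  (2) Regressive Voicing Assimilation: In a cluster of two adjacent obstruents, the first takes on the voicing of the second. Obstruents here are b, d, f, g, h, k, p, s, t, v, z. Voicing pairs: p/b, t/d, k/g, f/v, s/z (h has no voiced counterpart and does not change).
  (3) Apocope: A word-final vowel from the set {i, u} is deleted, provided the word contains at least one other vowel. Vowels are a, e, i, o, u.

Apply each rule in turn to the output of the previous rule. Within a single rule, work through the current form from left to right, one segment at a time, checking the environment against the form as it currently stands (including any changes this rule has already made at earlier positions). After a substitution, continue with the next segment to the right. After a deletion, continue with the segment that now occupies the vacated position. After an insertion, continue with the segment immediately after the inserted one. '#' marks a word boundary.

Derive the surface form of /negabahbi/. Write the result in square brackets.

[nehavahb]

(1) Intervocalic Lenition: [negabahbi] → [nehavahbi]
(2) Regressive Voicing Assimilation: no change — [nehavahbi]
(3) Apocope: [nehavahbi] → [nehavahb]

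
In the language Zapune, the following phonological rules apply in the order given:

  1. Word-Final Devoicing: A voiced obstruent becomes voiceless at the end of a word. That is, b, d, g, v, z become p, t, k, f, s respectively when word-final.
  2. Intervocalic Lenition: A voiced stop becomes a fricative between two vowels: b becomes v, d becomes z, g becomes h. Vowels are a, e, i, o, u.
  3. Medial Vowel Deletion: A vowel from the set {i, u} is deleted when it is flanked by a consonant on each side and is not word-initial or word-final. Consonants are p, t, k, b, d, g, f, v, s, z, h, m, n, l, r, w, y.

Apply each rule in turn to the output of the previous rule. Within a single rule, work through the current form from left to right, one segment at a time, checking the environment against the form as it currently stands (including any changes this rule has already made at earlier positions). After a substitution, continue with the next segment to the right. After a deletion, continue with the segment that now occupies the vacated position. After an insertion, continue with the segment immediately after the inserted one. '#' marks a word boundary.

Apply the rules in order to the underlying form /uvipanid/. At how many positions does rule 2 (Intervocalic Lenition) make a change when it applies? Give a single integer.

0

1 Word-Final Devoicing: [uvipanid] → [uvipanit]
2 Intervocalic Lenition: no change — [uvipanit]
3 Medial Vowel Deletion: [uvipanit] → [uvpant]
Rule 2 changed 0 position(s).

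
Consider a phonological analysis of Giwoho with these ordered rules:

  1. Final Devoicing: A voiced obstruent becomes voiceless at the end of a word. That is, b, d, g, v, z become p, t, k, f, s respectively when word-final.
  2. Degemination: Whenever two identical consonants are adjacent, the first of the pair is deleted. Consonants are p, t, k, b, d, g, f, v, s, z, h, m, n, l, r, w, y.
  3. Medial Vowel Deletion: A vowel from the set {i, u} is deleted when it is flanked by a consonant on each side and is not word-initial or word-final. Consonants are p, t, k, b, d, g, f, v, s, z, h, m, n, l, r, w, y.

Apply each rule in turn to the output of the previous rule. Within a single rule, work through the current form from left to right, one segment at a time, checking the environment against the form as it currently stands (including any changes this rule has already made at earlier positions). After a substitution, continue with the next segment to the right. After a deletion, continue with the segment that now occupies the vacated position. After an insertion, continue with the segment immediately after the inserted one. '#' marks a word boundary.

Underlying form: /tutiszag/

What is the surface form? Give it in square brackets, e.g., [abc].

[ttszak]

1 Final Devoicing: [tutiszag] → [tutiszak]
2 Degemination: no change — [tutiszak]
3 Medial Vowel Deletion: [tutiszak] → [ttszak]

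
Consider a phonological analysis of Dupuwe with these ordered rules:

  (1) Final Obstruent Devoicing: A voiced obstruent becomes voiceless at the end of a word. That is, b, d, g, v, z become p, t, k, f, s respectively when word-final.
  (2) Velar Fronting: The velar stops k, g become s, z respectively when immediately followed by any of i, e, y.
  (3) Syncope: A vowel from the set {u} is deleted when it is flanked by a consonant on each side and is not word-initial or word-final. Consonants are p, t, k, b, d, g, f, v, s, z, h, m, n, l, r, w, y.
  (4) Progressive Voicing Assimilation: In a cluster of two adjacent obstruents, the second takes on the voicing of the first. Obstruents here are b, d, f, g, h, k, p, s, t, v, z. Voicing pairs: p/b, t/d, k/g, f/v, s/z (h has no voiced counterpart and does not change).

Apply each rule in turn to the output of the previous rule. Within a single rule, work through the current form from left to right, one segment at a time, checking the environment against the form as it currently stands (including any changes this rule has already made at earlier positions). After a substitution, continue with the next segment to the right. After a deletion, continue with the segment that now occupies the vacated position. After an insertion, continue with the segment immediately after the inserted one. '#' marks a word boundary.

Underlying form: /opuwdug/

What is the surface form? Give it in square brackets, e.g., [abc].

(1) Final Obstruent Devoicing: [opuwdug] → [opuwduk]
(2) Velar Fronting: no change — [opuwduk]
(3) Syncope: [opuwduk] → [opwdk]
(4) Progressive Voicing Assimilation: [opwdk] → [opwdg]

[opwdg]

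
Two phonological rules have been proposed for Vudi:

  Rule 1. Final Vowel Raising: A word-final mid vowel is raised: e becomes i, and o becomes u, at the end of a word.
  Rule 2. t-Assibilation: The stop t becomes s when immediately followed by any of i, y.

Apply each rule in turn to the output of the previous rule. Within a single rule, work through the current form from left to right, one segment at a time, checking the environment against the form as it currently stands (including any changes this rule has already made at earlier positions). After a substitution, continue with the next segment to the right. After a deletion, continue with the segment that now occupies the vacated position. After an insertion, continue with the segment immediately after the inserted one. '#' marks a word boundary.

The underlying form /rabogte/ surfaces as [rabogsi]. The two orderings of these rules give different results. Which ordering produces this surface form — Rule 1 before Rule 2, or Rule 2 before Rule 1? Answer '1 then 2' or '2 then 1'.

Order 1 then 2:
  1 Final Vowel Raising: [rabogte] → [rabogti]
  2 t-Assibilation: [rabogti] → [rabogsi]
  result: [rabogsi]
Order 2 then 1:
  2 t-Assibilation: no change — [rabogte]
  1 Final Vowel Raising: [rabogte] → [rabogti]
  result: [rabogti]

1 then 2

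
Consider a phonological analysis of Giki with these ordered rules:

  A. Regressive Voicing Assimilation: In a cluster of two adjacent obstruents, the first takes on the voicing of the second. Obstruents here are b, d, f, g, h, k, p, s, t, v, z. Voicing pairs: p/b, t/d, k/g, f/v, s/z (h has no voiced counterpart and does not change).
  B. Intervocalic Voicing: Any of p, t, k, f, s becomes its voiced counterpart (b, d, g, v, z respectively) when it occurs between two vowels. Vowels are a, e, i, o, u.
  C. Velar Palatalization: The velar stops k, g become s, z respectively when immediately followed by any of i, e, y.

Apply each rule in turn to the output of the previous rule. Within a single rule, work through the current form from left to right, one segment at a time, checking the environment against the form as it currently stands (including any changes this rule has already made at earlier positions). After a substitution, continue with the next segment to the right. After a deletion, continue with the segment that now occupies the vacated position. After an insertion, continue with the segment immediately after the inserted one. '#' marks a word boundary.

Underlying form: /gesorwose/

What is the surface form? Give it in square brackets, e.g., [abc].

A Regressive Voicing Assimilation: no change — [gesorwose]
B Intervocalic Voicing: [gesorwose] → [gezorwoze]
C Velar Palatalization: [gezorwoze] → [zezorwoze]

[zezorwoze]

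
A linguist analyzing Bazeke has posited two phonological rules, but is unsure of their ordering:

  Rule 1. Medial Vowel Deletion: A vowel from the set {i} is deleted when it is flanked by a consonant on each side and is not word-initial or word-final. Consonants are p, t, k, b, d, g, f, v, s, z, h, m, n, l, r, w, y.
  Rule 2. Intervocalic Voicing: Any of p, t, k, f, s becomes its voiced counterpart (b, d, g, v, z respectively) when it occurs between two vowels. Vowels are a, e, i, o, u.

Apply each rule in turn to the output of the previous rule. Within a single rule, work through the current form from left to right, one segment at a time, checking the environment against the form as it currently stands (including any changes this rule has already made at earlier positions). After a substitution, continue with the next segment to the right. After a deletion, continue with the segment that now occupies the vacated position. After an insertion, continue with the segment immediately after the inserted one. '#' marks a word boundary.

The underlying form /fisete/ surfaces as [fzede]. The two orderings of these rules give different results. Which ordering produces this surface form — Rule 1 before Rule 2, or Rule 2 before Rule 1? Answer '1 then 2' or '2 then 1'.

Order 1 then 2:
  1 Medial Vowel Deletion: [fisete] → [fsete]
  2 Intervocalic Voicing: [fsete] → [fsede]
  result: [fsede]
Order 2 then 1:
  2 Intervocalic Voicing: [fisete] → [fizede]
  1 Medial Vowel Deletion: [fizede] → [fzede]
  result: [fzede]

2 then 1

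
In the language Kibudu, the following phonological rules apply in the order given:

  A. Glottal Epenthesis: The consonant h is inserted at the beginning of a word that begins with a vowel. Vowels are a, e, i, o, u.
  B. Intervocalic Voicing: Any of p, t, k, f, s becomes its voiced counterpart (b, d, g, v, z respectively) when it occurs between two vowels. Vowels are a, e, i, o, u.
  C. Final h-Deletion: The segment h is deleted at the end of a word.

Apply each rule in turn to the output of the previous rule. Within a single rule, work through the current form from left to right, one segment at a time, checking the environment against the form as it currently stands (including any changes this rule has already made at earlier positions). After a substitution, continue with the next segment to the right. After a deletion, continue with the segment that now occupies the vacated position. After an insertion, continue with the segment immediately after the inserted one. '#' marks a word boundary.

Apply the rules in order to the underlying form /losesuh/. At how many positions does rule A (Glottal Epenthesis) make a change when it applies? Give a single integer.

A Glottal Epenthesis: no change — [losesuh]
B Intervocalic Voicing: [losesuh] → [lozezuh]
C Final h-Deletion: [lozezuh] → [lozezu]
Rule A changed 0 position(s).

0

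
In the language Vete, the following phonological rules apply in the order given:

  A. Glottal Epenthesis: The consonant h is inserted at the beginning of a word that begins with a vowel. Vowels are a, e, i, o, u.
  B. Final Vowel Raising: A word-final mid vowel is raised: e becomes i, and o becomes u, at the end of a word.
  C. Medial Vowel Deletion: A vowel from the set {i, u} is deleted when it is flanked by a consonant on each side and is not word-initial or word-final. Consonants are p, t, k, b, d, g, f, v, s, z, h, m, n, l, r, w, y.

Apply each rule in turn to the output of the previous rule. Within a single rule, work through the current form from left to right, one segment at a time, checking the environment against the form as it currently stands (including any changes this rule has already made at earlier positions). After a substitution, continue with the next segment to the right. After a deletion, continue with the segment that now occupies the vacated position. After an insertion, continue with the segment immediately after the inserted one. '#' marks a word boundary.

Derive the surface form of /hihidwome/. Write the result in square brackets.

[hhdwomi]

A Glottal Epenthesis: no change — [hihidwome]
B Final Vowel Raising: [hihidwome] → [hihidwomi]
C Medial Vowel Deletion: [hihidwomi] → [hhdwomi]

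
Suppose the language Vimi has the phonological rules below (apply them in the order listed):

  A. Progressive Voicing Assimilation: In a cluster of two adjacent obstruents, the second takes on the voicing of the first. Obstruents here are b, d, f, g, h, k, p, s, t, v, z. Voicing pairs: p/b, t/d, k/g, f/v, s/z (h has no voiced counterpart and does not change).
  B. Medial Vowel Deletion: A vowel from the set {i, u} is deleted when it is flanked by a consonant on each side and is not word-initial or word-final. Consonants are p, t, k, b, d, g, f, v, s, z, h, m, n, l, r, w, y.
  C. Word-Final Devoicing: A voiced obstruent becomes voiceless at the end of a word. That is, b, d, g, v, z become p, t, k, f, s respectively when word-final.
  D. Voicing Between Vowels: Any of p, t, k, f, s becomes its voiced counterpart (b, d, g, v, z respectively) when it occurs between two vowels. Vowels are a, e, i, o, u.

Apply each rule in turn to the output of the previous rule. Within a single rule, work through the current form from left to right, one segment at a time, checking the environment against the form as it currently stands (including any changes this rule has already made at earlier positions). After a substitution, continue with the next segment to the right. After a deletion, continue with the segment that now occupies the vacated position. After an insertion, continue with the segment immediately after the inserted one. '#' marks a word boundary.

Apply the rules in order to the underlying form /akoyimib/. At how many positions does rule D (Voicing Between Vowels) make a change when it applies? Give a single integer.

A Progressive Voicing Assimilation: no change — [akoyimib]
B Medial Vowel Deletion: [akoyimib] → [akoymb]
C Word-Final Devoicing: [akoymb] → [akoymp]
D Voicing Between Vowels: [akoymp] → [agoymp]
Rule D changed 1 position(s).

1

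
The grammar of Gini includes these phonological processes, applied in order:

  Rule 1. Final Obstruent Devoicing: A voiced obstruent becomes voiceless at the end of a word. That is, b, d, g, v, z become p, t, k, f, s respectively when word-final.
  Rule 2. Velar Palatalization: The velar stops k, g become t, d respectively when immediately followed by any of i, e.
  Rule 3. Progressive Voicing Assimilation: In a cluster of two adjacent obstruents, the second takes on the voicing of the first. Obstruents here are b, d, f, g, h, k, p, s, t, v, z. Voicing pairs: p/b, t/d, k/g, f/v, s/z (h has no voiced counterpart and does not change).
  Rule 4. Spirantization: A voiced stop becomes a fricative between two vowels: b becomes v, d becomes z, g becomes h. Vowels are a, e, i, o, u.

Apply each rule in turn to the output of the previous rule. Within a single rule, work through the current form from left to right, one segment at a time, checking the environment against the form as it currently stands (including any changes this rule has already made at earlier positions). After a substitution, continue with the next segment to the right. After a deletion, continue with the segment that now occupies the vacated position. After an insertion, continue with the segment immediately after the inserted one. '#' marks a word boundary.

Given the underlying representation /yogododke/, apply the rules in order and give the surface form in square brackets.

[yohozodde]

Rule 1 Final Obstruent Devoicing: no change — [yogododke]
Rule 2 Velar Palatalization: [yogododke] → [yogododte]
Rule 3 Progressive Voicing Assimilation: [yogododte] → [yogododde]
Rule 4 Spirantization: [yogododde] → [yohozodde]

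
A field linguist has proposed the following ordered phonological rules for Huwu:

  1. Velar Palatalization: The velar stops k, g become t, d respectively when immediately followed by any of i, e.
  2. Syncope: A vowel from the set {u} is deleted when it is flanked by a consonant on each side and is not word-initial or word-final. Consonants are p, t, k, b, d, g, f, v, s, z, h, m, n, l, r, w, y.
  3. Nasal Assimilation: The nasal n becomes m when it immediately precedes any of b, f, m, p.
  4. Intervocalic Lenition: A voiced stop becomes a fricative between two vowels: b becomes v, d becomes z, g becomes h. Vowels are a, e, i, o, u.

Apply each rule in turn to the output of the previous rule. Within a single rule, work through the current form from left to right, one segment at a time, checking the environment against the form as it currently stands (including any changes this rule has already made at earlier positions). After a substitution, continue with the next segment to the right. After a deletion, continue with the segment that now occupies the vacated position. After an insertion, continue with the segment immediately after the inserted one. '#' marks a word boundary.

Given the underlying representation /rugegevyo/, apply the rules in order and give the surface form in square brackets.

[rdezevyo]

1 Velar Palatalization: [rugegevyo] → [rudedevyo]
2 Syncope: [rudedevyo] → [rdedevyo]
3 Nasal Assimilation: no change — [rdedevyo]
4 Intervocalic Lenition: [rdedevyo] → [rdezevyo]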